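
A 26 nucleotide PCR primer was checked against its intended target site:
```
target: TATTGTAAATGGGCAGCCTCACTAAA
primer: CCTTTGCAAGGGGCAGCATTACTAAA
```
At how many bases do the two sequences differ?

8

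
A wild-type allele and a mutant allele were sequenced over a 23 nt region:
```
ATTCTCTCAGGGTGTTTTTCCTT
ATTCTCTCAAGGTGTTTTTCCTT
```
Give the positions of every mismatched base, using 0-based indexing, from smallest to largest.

9

Differences at position 9 (G→A).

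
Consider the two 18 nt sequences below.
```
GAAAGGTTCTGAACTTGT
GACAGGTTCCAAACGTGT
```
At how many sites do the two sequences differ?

Mismatches (1-based): site 3: A→C; site 10: T→C; site 11: G→A; site 15: T→G.

4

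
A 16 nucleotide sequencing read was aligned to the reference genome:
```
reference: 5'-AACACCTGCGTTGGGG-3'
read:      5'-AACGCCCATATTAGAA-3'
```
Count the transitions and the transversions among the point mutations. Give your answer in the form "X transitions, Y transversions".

8 transitions, 0 transversions

Mismatches (1-based):
base 4: A→G (purine→purine, transition)
base 7: T→C (pyrimidine→pyrimidine, transition)
base 8: G→A (purine→purine, transition)
base 9: C→T (pyrimidine→pyrimidine, transition)
base 10: G→A (purine→purine, transition)
base 13: G→A (purine→purine, transition)
base 15: G→A (purine→purine, transition)
base 16: G→A (purine→purine, transition)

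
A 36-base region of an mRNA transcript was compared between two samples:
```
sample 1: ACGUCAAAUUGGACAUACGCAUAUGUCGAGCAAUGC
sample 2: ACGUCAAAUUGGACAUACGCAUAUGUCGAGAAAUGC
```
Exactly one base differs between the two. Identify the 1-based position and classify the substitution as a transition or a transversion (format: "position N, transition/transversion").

Position 31 changes C→A. C is a pyrimidine and A is a purine, so this is a transversion.

position 31, transversion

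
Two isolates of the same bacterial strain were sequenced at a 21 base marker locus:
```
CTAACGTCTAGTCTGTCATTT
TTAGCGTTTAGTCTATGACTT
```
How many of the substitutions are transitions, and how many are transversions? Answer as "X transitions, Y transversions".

5 transitions, 1 transversion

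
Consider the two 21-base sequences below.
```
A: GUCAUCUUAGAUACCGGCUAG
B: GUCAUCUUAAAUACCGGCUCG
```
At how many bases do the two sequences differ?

2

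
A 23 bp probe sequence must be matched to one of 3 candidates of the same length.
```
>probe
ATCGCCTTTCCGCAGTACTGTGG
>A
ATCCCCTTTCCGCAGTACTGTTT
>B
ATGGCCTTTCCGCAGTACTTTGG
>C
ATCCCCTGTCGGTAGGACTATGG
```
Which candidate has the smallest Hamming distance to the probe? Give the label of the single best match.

A differs at 3 positions; B differs at 2 positions; C differs at 6 positions. The closest is B.

B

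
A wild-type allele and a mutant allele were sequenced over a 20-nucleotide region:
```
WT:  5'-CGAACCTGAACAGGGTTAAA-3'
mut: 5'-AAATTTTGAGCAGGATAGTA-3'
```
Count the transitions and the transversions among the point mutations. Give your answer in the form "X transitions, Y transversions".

6 transitions, 4 transversions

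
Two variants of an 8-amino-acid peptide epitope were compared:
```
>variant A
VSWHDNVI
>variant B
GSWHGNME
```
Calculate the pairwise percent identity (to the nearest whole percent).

Mismatches at positions 1, 5, 7, 8 (1-based): 4 of 8.
Identical positions: 4/8 = 50% → 50%.

50%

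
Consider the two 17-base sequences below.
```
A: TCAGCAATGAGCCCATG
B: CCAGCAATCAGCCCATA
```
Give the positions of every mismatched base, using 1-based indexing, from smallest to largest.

Scanning 1-based: 1: T/C; 9: G/C; 17: G/A.

1, 9, 17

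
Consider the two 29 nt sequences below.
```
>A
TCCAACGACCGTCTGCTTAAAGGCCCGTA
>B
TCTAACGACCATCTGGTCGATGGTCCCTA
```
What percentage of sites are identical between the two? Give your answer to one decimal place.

8 positions differ (3, 11, 16, 18, 19, 21, 24, 27), so 21 of 29 match: 21/29 = 72.41%.

72.4%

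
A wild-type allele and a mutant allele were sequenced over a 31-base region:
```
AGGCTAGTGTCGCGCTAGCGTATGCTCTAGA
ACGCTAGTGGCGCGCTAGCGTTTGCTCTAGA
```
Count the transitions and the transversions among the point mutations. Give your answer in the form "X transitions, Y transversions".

0 transitions, 3 transversions

Transitions (purine↔purine or pyrimidine↔pyrimidine): none.
Transversions (purine↔pyrimidine): 2 G→C, 10 T→G, 22 A→T.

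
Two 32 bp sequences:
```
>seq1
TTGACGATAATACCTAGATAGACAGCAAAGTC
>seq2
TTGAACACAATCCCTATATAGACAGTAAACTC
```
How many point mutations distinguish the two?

The sequences differ at bases 5, 6, 8, 12, 17, 26, 30 (1-based) — 7 in total.

7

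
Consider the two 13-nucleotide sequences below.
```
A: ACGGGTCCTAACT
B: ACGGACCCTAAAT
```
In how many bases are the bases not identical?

The sequences differ at bases 5, 6, 12 (1-based) — 3 in total.

3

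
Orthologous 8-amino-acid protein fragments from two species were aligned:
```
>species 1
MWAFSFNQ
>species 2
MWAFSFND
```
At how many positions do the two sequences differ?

The sequences differ at positions 8 (1-based) — 1 in total.

1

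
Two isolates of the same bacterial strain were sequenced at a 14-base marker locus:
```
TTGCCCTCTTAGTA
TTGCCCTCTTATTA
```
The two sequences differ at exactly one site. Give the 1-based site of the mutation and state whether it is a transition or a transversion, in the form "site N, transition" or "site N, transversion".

site 12, transversion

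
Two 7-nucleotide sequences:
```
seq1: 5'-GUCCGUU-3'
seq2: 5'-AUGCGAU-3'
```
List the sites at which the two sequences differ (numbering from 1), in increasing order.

1, 3, 6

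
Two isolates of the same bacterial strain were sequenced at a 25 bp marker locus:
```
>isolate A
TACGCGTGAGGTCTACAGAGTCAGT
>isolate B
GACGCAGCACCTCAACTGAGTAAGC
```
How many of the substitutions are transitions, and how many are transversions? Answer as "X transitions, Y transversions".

2 transitions, 8 transversions

Transitions (purine↔purine or pyrimidine↔pyrimidine): 6 G→A, 25 T→C.
Transversions (purine↔pyrimidine): 1 T→G, 7 T→G, 8 G→C, 10 G→C, 11 G→C, 14 T→A, 17 A→T, 22 C→A.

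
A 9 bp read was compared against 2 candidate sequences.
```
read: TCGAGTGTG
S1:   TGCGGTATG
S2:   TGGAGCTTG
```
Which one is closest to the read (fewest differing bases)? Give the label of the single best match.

S2

Hamming distances to read — S1: 4; S2: 3.
Smallest is S2 with 3 mismatches.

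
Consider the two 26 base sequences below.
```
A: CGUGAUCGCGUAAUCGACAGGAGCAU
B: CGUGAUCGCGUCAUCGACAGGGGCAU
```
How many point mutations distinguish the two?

2

The sequences differ at bases 12, 22 (1-based) — 2 in total.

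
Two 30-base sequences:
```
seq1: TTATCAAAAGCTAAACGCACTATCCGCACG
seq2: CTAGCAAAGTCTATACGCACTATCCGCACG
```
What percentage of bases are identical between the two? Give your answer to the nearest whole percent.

83%

5 positions differ (1, 4, 9, 10, 14), so 25 of 30 match: 25/30 = 83.33%.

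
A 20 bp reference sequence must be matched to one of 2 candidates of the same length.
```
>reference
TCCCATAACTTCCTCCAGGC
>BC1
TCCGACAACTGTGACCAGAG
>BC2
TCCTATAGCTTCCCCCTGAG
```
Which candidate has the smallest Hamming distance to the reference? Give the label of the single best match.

BC2

BC1 differs at 8 positions; BC2 differs at 6 positions. The closest is BC2.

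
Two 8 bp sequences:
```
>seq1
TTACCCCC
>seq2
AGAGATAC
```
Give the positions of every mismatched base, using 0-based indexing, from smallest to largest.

Differences at position 0 (T→A), position 1 (T→G), position 3 (C→G), position 4 (C→A), position 5 (C→T), position 6 (C→A).

0, 1, 3, 4, 5, 6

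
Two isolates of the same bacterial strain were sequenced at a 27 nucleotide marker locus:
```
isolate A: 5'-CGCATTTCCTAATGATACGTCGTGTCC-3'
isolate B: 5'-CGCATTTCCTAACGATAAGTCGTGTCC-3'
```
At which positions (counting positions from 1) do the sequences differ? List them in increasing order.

13, 18

Differences at position 13 (T→C), position 18 (C→A).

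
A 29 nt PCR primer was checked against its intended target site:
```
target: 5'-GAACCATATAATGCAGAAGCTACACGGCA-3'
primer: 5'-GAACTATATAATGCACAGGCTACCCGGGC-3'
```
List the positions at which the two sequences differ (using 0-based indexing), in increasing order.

4, 15, 17, 23, 27, 28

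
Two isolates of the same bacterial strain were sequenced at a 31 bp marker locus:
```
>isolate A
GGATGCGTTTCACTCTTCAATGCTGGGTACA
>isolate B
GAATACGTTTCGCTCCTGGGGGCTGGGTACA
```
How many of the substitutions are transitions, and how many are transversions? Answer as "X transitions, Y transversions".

Transitions (purine↔purine or pyrimidine↔pyrimidine): 2 G→A, 5 G→A, 12 A→G, 16 T→C, 19 A→G, 20 A→G.
Transversions (purine↔pyrimidine): 18 C→G, 21 T→G.

6 transitions, 2 transversions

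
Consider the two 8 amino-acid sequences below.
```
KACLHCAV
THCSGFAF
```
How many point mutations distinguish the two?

6

Mismatches (1-based): position 1: K→T; position 2: A→H; position 4: L→S; position 5: H→G; position 6: C→F; position 8: V→F.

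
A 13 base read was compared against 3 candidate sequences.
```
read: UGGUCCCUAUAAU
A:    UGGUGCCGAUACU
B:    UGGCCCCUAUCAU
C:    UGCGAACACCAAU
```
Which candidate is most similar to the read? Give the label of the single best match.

Hamming distances to read — A: 3; B: 2; C: 7.
Smallest is B with 2 mismatches.

B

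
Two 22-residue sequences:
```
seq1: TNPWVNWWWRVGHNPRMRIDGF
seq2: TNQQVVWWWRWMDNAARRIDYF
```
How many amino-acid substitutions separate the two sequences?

10

Comparing position by position, 10 residues differ: 3 (P/Q), 4 (W/Q), 6 (N/V), 11 (V/W), 12 (G/M), 13 (H/D), 15 (P/A), 16 (R/A), 17 (M/R), 21 (G/Y).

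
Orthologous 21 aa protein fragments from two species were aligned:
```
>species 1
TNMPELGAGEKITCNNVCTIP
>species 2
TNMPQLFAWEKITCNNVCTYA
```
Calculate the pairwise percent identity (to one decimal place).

Mismatches at positions 5, 7, 9, 20, 21 (1-based): 5 of 21.
Identical positions: 16/21 = 76.19% → 76.2%.

76.2%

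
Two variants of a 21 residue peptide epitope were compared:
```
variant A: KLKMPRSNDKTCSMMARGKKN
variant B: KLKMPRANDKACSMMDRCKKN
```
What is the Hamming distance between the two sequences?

The sequences differ at residues 7, 11, 16, 18 (1-based) — 4 in total.

4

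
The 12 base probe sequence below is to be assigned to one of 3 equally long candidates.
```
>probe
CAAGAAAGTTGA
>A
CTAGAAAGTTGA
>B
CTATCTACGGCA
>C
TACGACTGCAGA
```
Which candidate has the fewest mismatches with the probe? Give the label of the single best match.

A

A differs at 1 base; B differs at 8 bases; C differs at 6 bases. The closest is A.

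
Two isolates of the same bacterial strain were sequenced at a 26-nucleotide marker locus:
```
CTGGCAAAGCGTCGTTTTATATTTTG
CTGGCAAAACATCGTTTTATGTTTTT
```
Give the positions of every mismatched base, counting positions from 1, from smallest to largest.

Scanning 1-based: 9: G/A; 11: G/A; 21: A/G; 26: G/T.

9, 11, 21, 26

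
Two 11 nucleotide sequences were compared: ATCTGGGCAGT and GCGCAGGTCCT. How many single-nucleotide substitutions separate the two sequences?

8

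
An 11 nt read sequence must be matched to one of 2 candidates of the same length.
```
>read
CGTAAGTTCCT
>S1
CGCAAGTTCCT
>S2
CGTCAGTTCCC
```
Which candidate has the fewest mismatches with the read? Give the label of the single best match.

S1 differs at 1 base; S2 differs at 2 bases. The closest is S1.

S1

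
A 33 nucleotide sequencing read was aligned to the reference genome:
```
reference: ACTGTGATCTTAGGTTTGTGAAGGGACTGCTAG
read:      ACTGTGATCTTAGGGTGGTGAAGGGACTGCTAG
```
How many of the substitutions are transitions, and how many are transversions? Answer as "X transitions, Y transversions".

Mismatches (1-based):
site 15: T→G (pyrimidine→purine, transversion)
site 17: T→G (pyrimidine→purine, transversion)

0 transitions, 2 transversions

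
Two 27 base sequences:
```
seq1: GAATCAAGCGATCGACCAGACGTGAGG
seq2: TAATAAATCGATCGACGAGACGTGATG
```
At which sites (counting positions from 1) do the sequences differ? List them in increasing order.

1, 5, 8, 17, 26

Scanning 1-based: 1: G/T; 5: C/A; 8: G/T; 17: C/G; 26: G/T.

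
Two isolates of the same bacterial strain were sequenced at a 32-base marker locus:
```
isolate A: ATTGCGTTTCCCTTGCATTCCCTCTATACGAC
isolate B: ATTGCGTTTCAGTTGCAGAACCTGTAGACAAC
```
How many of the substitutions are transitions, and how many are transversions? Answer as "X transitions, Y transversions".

1 transition, 7 transversions

Transitions (purine↔purine or pyrimidine↔pyrimidine): 30 G→A.
Transversions (purine↔pyrimidine): 11 C→A, 12 C→G, 18 T→G, 19 T→A, 20 C→A, 24 C→G, 27 T→G.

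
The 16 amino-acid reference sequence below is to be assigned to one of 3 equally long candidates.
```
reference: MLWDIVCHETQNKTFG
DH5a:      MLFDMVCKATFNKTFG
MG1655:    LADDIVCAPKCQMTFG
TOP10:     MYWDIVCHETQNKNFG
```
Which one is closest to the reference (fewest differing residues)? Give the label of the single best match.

TOP10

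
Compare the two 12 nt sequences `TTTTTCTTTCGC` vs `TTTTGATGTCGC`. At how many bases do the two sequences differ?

The sequences differ at bases 5, 6, 8 (1-based) — 3 in total.

3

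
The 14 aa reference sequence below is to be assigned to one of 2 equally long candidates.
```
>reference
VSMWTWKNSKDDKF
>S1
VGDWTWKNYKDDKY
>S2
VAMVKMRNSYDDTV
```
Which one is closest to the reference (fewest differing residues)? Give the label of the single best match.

S1

S1 differs at 4 residues; S2 differs at 8 residues. The closest is S1.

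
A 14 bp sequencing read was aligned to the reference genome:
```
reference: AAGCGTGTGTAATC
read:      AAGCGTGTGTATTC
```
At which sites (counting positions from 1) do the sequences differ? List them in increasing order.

Differences at site 12 (A→T).

12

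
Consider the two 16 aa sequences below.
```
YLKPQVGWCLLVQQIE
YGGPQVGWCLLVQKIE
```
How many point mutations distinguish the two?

The sequences differ at positions 2, 3, 14 (1-based) — 3 in total.

3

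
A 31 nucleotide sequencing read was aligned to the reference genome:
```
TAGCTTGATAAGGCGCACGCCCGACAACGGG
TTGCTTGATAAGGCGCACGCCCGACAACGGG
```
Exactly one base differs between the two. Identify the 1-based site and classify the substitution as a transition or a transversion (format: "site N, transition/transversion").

site 2, transversion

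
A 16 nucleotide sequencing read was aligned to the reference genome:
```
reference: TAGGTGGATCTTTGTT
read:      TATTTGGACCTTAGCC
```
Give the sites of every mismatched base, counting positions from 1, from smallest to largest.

Differences at site 3 (G→T), site 4 (G→T), site 9 (T→C), site 13 (T→A), site 15 (T→C), site 16 (T→C).

3, 4, 9, 13, 15, 16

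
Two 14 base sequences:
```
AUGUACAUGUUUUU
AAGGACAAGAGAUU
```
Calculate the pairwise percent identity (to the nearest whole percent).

6 positions differ (2, 4, 8, 10, 11, 12), so 8 of 14 match: 8/14 = 57.14%.

57%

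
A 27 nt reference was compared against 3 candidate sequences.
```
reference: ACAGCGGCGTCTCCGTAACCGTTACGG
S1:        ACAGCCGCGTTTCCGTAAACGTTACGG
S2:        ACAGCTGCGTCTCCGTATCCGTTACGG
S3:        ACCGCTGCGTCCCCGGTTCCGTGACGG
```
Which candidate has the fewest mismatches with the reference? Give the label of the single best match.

S2

Hamming distances to reference — S1: 3; S2: 2; S3: 7.
Smallest is S2 with 2 mismatches.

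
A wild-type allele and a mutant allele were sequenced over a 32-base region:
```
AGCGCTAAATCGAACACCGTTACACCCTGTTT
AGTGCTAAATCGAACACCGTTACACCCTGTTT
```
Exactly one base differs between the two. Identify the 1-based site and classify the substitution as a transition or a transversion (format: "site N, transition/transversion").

site 3, transition

The sequences differ only at site 3: C→T (pyrimidine→pyrimidine), a transition.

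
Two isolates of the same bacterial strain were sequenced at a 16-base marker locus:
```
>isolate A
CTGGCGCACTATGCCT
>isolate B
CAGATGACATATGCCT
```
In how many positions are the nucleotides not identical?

The sequences differ at positions 2, 4, 5, 7, 8, 9 (1-based) — 6 in total.

6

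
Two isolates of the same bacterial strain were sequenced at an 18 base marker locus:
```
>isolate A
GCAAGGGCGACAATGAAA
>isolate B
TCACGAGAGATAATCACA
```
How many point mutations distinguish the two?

Comparing position by position, 7 bases differ: 1 (G/T), 4 (A/C), 6 (G/A), 8 (C/A), 11 (C/T), 15 (G/C), 17 (A/C).

7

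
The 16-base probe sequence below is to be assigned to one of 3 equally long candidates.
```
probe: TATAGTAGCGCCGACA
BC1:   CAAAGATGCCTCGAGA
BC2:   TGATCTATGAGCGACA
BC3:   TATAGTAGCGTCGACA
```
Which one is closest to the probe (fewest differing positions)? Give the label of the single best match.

BC1 differs at 7 positions; BC2 differs at 8 positions; BC3 differs at 1 position. The closest is BC3.

BC3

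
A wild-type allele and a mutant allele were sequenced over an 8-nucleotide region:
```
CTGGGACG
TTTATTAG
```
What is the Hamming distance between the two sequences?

6

The sequences differ at sites 1, 3, 4, 5, 6, 7 (1-based) — 6 in total.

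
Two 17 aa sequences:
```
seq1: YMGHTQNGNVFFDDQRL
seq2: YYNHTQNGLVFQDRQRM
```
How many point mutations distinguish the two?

Mismatches (1-based): position 2: M→Y; position 3: G→N; position 9: N→L; position 12: F→Q; position 14: D→R; position 17: L→M.

6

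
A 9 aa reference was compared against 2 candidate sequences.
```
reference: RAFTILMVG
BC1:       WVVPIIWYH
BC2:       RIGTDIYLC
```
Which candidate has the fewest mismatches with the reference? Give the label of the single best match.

BC2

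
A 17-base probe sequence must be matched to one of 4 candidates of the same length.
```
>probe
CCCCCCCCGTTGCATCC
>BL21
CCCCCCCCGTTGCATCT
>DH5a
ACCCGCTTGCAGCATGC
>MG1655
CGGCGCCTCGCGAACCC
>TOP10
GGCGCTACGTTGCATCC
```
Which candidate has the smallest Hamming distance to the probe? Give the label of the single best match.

BL21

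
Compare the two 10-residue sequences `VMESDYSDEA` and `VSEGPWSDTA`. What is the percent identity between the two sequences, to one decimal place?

50.0%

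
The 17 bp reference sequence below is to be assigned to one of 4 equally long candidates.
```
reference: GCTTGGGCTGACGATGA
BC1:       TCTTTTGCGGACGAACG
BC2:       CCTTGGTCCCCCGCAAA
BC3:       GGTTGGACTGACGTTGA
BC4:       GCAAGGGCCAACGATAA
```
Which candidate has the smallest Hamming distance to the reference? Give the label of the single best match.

BC3

Hamming distances to reference — BC1: 7; BC2: 8; BC3: 3; BC4: 5.
Smallest is BC3 with 3 mismatches.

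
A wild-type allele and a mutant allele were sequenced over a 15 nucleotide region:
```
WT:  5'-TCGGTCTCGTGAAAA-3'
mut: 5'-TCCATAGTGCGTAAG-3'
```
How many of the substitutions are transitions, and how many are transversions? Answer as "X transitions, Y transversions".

Transitions (purine↔purine or pyrimidine↔pyrimidine): 4 G→A, 8 C→T, 10 T→C, 15 A→G.
Transversions (purine↔pyrimidine): 3 G→C, 6 C→A, 7 T→G, 12 A→T.

4 transitions, 4 transversions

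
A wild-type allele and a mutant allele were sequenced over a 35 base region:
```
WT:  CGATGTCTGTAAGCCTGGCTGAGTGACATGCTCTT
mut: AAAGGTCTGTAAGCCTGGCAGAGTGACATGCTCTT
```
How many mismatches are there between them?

4

Mismatches (1-based): site 1: C→A; site 2: G→A; site 4: T→G; site 20: T→A.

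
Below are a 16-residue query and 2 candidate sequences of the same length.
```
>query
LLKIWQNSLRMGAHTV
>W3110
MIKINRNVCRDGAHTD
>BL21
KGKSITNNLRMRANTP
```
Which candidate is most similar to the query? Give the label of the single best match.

W3110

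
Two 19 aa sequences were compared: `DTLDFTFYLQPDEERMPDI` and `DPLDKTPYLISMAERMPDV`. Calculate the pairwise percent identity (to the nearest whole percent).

58%

Mismatches at positions 2, 5, 7, 10, 11, 12, 13, 19 (1-based): 8 of 19.
Identical positions: 11/19 = 57.89% → 58%.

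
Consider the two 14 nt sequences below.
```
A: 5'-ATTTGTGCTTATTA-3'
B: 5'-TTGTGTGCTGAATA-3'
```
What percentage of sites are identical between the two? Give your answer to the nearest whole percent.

4 positions differ (1, 3, 10, 12), so 10 of 14 match: 10/14 = 71.43%.

71%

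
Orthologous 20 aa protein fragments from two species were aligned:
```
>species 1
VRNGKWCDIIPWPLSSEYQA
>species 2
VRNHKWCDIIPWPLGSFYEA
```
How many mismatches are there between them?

4

The sequences differ at residues 4, 15, 17, 19 (1-based) — 4 in total.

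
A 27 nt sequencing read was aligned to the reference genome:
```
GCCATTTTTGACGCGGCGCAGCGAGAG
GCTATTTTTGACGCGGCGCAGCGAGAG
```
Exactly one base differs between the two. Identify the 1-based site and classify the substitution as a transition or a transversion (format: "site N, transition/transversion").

Site 3 changes C→T. C is a pyrimidine and T is a pyrimidine, so this is a transition.

site 3, transition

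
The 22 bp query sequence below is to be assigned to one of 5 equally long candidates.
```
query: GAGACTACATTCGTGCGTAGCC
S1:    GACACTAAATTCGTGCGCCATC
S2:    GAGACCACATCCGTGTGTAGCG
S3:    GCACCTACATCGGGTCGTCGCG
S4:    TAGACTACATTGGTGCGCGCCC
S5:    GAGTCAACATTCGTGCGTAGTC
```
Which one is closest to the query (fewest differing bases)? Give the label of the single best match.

S1 differs at 6 bases; S2 differs at 4 bases; S3 differs at 9 bases; S4 differs at 5 bases; S5 differs at 3 bases. The closest is S5.

S5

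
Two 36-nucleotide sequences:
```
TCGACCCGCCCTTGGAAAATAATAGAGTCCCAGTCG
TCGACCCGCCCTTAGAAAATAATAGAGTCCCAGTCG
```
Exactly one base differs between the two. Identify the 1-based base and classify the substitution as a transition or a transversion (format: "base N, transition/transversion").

Base 14 changes G→A. G is a purine and A is a purine, so this is a transition.

base 14, transition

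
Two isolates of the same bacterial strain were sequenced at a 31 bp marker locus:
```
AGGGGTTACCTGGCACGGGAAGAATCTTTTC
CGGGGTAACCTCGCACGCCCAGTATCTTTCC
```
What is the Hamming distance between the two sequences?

Comparing position by position, 8 positions differ: 1 (A/C), 7 (T/A), 12 (G/C), 18 (G/C), 19 (G/C), 20 (A/C), 23 (A/T), 30 (T/C).

8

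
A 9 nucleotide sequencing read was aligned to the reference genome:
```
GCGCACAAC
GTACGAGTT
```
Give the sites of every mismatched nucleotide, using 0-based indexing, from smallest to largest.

Differences at site 1 (C→T), site 2 (G→A), site 4 (A→G), site 5 (C→A), site 6 (A→G), site 7 (A→T), site 8 (C→T).

1, 2, 4, 5, 6, 7, 8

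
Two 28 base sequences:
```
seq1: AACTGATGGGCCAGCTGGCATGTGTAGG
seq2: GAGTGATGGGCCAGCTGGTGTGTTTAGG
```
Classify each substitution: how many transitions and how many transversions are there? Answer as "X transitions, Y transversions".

Transitions (purine↔purine or pyrimidine↔pyrimidine): 1 A→G, 19 C→T, 20 A→G.
Transversions (purine↔pyrimidine): 3 C→G, 24 G→T.

3 transitions, 2 transversions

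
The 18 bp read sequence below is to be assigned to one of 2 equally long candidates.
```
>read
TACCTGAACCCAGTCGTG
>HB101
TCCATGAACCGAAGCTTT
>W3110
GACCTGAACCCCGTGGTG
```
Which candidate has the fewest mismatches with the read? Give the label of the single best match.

W3110

HB101 differs at 7 bases; W3110 differs at 3 bases. The closest is W3110.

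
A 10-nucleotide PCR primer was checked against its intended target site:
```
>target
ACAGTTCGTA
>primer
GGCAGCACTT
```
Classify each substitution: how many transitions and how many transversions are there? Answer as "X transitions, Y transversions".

Transitions (purine↔purine or pyrimidine↔pyrimidine): 1 A→G, 4 G→A, 6 T→C.
Transversions (purine↔pyrimidine): 2 C→G, 3 A→C, 5 T→G, 7 C→A, 8 G→C, 10 A→T.

3 transitions, 6 transversions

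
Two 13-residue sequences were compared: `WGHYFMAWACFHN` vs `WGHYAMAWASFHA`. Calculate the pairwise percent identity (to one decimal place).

76.9%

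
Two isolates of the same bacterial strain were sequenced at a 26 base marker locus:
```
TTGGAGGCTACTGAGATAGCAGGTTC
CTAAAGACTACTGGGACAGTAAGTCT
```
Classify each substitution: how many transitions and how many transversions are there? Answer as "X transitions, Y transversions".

Transitions (purine↔purine or pyrimidine↔pyrimidine): 1 T→C, 3 G→A, 4 G→A, 7 G→A, 14 A→G, 17 T→C, 20 C→T, 22 G→A, 25 T→C, 26 C→T.
Transversions (purine↔pyrimidine): none.

10 transitions, 0 transversions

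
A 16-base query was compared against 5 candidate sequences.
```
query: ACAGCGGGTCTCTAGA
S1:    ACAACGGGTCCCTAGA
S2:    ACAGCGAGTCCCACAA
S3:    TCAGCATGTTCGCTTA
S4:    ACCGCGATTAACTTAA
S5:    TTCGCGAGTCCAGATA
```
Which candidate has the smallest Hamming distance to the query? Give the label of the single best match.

S1 differs at 2 sites; S2 differs at 5 sites; S3 differs at 9 sites; S4 differs at 7 sites; S5 differs at 8 sites. The closest is S1.

S1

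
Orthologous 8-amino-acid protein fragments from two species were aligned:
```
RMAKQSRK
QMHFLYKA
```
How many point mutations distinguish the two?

Mismatches (1-based): residue 1: R→Q; residue 3: A→H; residue 4: K→F; residue 5: Q→L; residue 6: S→Y; residue 7: R→K; residue 8: K→A.

7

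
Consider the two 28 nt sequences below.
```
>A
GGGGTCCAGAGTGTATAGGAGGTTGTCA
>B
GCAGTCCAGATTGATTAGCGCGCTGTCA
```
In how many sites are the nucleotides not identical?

The sequences differ at sites 2, 3, 11, 14, 15, 19, 20, 21, 23 (1-based) — 9 in total.

9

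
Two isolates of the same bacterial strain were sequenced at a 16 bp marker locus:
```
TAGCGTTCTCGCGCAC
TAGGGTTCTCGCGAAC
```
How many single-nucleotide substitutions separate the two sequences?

Mismatches (1-based): base 4: C→G; base 14: C→A.

2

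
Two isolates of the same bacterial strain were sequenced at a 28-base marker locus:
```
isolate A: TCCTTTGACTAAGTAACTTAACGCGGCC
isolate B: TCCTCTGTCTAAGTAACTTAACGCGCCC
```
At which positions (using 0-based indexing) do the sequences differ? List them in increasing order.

4, 7, 25

Scanning 0-based: 4: T/C; 7: A/T; 25: G/C.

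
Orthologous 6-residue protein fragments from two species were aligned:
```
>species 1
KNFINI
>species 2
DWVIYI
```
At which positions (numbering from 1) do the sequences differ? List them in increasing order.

Scanning 1-based: 1: K/D; 2: N/W; 3: F/V; 5: N/Y.

1, 2, 3, 5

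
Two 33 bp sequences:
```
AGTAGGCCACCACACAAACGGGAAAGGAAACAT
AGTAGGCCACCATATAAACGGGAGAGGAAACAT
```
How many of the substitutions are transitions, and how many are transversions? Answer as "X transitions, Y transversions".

3 transitions, 0 transversions

Mismatches (1-based):
site 13: C→T (pyrimidine→pyrimidine, transition)
site 15: C→T (pyrimidine→pyrimidine, transition)
site 24: A→G (purine→purine, transition)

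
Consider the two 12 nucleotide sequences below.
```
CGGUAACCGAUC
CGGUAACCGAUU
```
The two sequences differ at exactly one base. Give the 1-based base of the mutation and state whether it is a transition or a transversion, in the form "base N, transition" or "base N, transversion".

base 12, transition

Base 12 changes C→U. C is a pyrimidine and U is a pyrimidine, so this is a transition.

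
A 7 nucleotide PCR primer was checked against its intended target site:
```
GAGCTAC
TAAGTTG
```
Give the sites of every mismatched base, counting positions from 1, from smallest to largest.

1, 3, 4, 6, 7

Scanning 1-based: 1: G/T; 3: G/A; 4: C/G; 6: A/T; 7: C/G.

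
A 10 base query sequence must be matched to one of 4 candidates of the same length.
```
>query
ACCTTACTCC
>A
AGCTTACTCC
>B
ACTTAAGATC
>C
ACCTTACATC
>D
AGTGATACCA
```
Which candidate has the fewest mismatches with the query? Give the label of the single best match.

A differs at 1 position; B differs at 5 positions; C differs at 2 positions; D differs at 8 positions. The closest is A.

A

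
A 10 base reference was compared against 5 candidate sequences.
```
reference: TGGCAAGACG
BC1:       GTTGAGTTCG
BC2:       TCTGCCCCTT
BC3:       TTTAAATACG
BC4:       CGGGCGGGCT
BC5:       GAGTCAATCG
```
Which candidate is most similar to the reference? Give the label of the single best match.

BC3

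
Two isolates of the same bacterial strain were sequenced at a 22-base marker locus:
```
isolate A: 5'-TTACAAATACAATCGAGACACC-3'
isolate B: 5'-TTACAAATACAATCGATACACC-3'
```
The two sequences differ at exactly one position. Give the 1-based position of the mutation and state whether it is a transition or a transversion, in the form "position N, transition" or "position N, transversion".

position 17, transversion

Position 17 changes G→T. G is a purine and T is a pyrimidine, so this is a transversion.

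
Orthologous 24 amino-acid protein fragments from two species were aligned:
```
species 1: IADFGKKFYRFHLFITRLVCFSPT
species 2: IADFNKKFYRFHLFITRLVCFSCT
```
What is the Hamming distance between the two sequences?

2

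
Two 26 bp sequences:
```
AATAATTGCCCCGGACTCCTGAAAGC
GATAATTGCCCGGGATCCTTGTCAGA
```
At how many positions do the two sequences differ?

8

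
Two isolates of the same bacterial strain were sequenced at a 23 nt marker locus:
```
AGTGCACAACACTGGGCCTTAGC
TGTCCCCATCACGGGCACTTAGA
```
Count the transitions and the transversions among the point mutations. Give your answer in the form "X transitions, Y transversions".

0 transitions, 8 transversions

Mismatches (1-based):
base 1: A→T (purine→pyrimidine, transversion)
base 4: G→C (purine→pyrimidine, transversion)
base 6: A→C (purine→pyrimidine, transversion)
base 9: A→T (purine→pyrimidine, transversion)
base 13: T→G (pyrimidine→purine, transversion)
base 16: G→C (purine→pyrimidine, transversion)
base 17: C→A (pyrimidine→purine, transversion)
base 23: C→A (pyrimidine→purine, transversion)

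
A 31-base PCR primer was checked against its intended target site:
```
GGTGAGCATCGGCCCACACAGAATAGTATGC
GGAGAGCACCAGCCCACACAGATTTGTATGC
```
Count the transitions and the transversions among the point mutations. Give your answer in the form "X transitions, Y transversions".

2 transitions, 3 transversions

Mismatches (1-based):
base 3: T→A (pyrimidine→purine, transversion)
base 9: T→C (pyrimidine→pyrimidine, transition)
base 11: G→A (purine→purine, transition)
base 23: A→T (purine→pyrimidine, transversion)
base 25: A→T (purine→pyrimidine, transversion)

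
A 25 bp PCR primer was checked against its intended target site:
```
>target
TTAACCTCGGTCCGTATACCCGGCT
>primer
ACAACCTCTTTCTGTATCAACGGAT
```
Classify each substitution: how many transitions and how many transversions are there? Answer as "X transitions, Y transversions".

2 transitions, 7 transversions

Mismatches (1-based):
base 1: T→A (pyrimidine→purine, transversion)
base 2: T→C (pyrimidine→pyrimidine, transition)
base 9: G→T (purine→pyrimidine, transversion)
base 10: G→T (purine→pyrimidine, transversion)
base 13: C→T (pyrimidine→pyrimidine, transition)
base 18: A→C (purine→pyrimidine, transversion)
base 19: C→A (pyrimidine→purine, transversion)
base 20: C→A (pyrimidine→purine, transversion)
base 24: C→A (pyrimidine→purine, transversion)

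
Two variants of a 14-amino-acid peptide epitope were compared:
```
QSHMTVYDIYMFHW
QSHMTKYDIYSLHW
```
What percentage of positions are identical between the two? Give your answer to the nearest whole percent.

3 positions differ (6, 11, 12), so 11 of 14 match: 11/14 = 78.57%.

79%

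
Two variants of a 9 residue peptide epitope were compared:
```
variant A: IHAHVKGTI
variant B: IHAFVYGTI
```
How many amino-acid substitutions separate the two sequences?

2

Comparing position by position, 2 residues differ: 4 (H/F), 6 (K/Y).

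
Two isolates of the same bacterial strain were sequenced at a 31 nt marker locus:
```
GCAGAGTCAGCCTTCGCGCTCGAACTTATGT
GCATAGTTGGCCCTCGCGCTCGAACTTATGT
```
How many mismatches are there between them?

4

Mismatches (1-based): position 4: G→T; position 8: C→T; position 9: A→G; position 13: T→C.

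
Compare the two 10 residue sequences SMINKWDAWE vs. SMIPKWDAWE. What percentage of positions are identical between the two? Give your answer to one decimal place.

90.0%

Mismatch at position 4 (1-based): 1 of 10.
Identical positions: 9/10 = 90% → 90.0%.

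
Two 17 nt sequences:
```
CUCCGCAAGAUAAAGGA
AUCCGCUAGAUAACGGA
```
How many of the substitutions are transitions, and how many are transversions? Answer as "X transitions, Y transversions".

Transitions (purine↔purine or pyrimidine↔pyrimidine): none.
Transversions (purine↔pyrimidine): 1 C→A, 7 A→U, 14 A→C.

0 transitions, 3 transversions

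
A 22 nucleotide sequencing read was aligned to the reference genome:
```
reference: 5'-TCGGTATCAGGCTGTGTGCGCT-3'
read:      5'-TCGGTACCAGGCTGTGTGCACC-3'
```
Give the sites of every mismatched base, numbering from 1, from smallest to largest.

Scanning 1-based: 7: T/C; 20: G/A; 22: T/C.

7, 20, 22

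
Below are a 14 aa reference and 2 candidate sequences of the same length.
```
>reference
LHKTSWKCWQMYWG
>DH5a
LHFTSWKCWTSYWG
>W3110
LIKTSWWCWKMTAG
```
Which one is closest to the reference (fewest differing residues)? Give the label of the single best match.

DH5a

DH5a differs at 3 residues; W3110 differs at 5 residues. The closest is DH5a.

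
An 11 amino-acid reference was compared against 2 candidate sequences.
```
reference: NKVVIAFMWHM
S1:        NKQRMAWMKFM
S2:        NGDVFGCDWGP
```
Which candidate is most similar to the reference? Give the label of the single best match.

S1

Hamming distances to reference — S1: 6; S2: 8.
Smallest is S1 with 6 mismatches.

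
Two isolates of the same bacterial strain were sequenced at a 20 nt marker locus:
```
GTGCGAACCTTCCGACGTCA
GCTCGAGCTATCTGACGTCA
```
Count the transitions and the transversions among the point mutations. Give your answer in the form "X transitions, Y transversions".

4 transitions, 2 transversions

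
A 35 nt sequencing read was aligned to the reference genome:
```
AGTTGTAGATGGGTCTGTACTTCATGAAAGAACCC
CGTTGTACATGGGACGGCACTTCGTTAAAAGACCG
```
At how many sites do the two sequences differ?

10

Comparing position by position, 10 sites differ: 1 (A/C), 8 (G/C), 14 (T/A), 16 (T/G), 18 (T/C), 24 (A/G), 26 (G/T), 30 (G/A), 31 (A/G), 35 (C/G).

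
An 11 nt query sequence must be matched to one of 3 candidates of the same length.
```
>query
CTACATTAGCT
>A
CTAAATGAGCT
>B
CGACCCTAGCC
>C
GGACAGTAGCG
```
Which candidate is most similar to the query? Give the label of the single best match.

A differs at 2 bases; B differs at 4 bases; C differs at 4 bases. The closest is A.

A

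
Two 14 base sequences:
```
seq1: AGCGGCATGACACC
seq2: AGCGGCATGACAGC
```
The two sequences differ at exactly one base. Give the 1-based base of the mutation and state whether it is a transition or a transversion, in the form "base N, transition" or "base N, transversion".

base 13, transversion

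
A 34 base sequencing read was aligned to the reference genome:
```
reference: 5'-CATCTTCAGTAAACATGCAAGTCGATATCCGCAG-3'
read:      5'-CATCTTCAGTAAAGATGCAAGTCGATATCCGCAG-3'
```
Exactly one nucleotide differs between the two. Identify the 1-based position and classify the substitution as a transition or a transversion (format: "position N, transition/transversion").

The sequences differ only at position 14: C→G (pyrimidine→purine), a transversion.

position 14, transversion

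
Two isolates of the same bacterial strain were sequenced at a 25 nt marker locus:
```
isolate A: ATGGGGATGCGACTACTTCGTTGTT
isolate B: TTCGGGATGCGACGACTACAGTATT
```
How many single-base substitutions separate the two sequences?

Mismatches (1-based): base 1: A→T; base 3: G→C; base 14: T→G; base 18: T→A; base 20: G→A; base 21: T→G; base 23: G→A.

7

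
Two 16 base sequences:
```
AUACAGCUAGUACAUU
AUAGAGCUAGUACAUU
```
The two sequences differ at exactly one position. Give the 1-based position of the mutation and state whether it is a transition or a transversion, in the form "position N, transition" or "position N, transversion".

The sequences differ only at position 4: C→G (pyrimidine→purine), a transversion.

position 4, transversion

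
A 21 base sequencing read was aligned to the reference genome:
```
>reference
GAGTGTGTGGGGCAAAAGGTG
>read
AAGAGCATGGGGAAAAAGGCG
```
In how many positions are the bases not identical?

The sequences differ at positions 1, 4, 6, 7, 13, 20 (1-based) — 6 in total.

6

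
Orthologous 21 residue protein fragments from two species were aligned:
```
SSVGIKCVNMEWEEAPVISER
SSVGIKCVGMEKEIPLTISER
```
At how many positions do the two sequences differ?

6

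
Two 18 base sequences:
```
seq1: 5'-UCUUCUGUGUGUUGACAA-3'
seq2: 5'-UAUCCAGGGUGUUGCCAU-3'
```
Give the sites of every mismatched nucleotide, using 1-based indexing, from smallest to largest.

Scanning 1-based: 2: C/A; 4: U/C; 6: U/A; 8: U/G; 15: A/C; 18: A/U.

2, 4, 6, 8, 15, 18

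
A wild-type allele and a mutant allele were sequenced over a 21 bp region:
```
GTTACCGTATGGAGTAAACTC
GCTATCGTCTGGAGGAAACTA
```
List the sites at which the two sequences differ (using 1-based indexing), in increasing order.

2, 5, 9, 15, 21

Scanning 1-based: 2: T/C; 5: C/T; 9: A/C; 15: T/G; 21: C/A.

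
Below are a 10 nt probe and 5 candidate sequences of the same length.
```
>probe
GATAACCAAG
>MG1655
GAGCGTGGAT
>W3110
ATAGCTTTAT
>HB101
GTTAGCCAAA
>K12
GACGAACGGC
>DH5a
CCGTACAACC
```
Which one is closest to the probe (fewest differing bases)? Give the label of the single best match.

MG1655 differs at 7 bases; W3110 differs at 9 bases; HB101 differs at 3 bases; K12 differs at 6 bases; DH5a differs at 7 bases. The closest is HB101.

HB101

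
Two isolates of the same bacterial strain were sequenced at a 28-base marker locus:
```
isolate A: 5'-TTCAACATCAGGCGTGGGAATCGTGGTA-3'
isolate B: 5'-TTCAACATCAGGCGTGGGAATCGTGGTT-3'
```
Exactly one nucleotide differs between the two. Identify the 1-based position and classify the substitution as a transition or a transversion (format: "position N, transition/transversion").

position 28, transversion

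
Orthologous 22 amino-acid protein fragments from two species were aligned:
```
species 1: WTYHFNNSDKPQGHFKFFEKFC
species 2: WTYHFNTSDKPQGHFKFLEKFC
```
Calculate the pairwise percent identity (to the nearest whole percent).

91%

Mismatches at positions 7, 18 (1-based): 2 of 22.
Identical positions: 20/22 = 90.91% → 91%.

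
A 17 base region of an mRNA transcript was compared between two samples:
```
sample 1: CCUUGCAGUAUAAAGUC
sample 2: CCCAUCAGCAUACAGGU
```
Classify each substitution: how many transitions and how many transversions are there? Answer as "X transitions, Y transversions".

3 transitions, 4 transversions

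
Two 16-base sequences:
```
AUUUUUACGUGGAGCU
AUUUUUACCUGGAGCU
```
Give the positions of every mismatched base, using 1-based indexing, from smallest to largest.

Differences at position 9 (G→C).

9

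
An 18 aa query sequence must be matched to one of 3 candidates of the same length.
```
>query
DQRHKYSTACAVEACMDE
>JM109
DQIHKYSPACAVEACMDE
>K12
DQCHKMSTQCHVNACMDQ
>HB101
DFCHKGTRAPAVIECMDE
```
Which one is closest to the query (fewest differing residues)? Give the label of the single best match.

JM109

Hamming distances to query — JM109: 2; K12: 6; HB101: 8.
Smallest is JM109 with 2 mismatches.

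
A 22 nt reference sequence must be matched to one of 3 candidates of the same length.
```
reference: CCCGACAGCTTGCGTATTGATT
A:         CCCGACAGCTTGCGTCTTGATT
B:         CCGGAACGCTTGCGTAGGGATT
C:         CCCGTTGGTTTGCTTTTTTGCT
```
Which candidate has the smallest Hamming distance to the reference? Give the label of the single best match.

A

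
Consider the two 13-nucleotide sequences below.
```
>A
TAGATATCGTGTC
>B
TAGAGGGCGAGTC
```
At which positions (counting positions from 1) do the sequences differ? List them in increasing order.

5, 6, 7, 10

Scanning 1-based: 5: T/G; 6: A/G; 7: T/G; 10: T/A.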